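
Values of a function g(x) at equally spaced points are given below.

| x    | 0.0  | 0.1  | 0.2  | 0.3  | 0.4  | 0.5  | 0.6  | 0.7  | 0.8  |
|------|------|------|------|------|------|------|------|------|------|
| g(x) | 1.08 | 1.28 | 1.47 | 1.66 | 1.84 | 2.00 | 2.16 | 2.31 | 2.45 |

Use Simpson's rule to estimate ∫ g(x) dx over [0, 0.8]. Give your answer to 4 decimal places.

1.4490

h = 0.1, n = 8.
(h/3)·[y₀ + 4y₁ + 2y₂ + 4y₃ + 2y₄ + 4y₅ + 2y₆ + 4y₇ + y₈] = 0.033333·(43.47) = 1.4490.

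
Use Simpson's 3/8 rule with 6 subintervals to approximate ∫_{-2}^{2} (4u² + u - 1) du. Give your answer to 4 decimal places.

17.3333

h = (2 − (-2))/6 = 0.666667.
Nodes u₀,…,u₆ = -2, -1.333333, -0.666667, 0, 0.666667, 1.333333, 2.
f(u) = 4u² + u - 1: f₀=13, f₁=4.777778, f₂=0.111111, f₃=-1, f₄=1.444444, f₅=7.444444, f₆=17.
(3h/8)·[f₀ + 3f₁ + 3f₂ + 2f₃ + 3f₄ + 3f₅ + f₆] = 0.25·(69.333333) = 17.3333.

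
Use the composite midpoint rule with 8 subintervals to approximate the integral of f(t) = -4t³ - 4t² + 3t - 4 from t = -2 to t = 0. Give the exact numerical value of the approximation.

-8.75

h = (0 − (-2))/8 = 0.25.
Midpoints m₁,…,m₈ = -1.875, -1.625, -1.375, -1.125, -0.875, -0.625, -0.375, -0.125.
f(m₁)=2.6796875, f(m₂)=-2.2734375, f(m₃)=-5.2890625, f(m₄)=-6.7421875, f(m₅)=-7.0078125, f(m₆)=-6.4609375, f(m₇)=-5.4765625, f(m₈)=-4.4296875.
h·[f(m₁) + f(m₂) + f(m₃) + f(m₄) + f(m₅) + f(m₆) + f(m₇) + f(m₈)] = 0.25·(-35) = -8.75.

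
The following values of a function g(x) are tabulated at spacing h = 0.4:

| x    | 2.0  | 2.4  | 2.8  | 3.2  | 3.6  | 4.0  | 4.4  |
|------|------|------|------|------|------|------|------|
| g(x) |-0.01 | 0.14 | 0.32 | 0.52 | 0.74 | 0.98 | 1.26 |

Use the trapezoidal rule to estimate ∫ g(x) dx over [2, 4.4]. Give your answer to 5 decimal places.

h = 0.4, n = 6.
(h/2)·[y₀ + 2y₁ + 2y₂ + 2y₃ + 2y₄ + 2y₅ + y₆] = 0.2·(6.65) = 1.33000.

1.33000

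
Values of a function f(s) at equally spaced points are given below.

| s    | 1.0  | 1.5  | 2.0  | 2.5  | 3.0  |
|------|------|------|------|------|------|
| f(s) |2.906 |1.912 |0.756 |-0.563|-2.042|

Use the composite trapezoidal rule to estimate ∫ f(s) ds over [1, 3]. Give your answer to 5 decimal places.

h = 0.5, n = 4.
(h/2)·[y₀ + 2y₁ + 2y₂ + 2y₃ + y₄] = 0.25·(5.074) = 1.26850.

1.26850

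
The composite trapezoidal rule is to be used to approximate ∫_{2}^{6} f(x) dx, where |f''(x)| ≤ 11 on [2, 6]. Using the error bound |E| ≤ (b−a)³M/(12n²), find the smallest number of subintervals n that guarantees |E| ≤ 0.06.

Need 704/(12n²) ≤ 0.06.
n² ≥ 704/(12·0.06) = 977.778 ⇒ n ≥ 31.2694, so the smallest n is 32.

32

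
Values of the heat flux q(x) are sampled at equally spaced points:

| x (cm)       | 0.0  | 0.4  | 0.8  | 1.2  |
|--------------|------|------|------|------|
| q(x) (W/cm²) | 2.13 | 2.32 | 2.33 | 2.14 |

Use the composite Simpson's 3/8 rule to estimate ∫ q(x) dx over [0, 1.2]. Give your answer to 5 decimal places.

h = 0.4, n = 3.
(3h/8)·[y₀ + 3y₁ + 3y₂ + y₃] = 0.15·(18.22) = 2.73300.

2.73300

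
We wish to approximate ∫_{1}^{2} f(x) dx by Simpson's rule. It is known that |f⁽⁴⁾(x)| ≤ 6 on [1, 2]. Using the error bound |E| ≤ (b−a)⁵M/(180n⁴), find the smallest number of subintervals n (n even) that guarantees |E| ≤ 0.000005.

10

Need 6/(180n⁴) ≤ 0.000005.
n⁴ ≥ 6/(180·0.000005) = 6666.67 ⇒ n ≥ 9.0360, so the smallest even n is 10. (n must be even for Simpson's rule.)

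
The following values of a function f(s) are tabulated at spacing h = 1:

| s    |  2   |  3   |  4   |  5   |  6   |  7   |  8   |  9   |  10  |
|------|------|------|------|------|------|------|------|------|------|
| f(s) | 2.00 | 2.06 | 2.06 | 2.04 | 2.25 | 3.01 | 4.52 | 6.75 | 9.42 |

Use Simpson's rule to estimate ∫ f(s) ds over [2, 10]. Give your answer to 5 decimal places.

h = 1, n = 8.
(h/3)·[y₀ + 4y₁ + 2y₂ + 4y₃ + 2y₄ + 4y₅ + 2y₆ + 4y₇ + y₈] = 0.333333·(84.52) = 28.17333.

28.17333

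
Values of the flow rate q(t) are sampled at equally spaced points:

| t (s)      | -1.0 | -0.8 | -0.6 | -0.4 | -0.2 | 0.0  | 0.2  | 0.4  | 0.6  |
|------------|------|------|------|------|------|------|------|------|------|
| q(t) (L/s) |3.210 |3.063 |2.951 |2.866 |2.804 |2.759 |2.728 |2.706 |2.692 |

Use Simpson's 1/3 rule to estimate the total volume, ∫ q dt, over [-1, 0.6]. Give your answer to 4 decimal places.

4.5629

h = 0.2, n = 8.
(h/3)·[y₀ + 4y₁ + 2y₂ + 4y₃ + 2y₄ + 4y₅ + 2y₆ + 4y₇ + y₈] = 0.066667·(68.444) = 4.5629.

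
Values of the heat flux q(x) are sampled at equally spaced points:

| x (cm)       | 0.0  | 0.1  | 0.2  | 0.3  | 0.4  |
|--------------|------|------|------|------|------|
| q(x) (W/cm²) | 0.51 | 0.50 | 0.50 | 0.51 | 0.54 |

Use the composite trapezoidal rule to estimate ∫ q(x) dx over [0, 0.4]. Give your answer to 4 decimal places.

0.2035

h = 0.1, n = 4.
(h/2)·[y₀ + 2y₁ + 2y₂ + 2y₃ + y₄] = 0.05·(4.07) = 0.2035.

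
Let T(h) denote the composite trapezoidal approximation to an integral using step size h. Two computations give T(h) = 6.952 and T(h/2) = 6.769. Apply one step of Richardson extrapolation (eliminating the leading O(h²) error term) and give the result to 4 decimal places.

6.7080

R = (4·T(h/2) − T(h)) / 3 = (4·6.769 − 6.952)/3 = (20.124)/3 = 6.7080.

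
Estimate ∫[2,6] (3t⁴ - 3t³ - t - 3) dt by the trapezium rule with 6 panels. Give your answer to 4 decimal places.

3740.0988

h = (6 − 2)/6 = 0.666667.
Nodes t₀,…,t₆ = 2, 2.666667, 3.333333, 4, 4.666667, 5.333333, 6.
f(t) = 3t⁴ - 3t³ - t - 3: f₀=19, f₁=89.148148, f₂=252.925926, f₃=569, f₄=1110.259259, f₅=1963.814815, f₆=3231.
(h/2)·[f₀ + 2f₁ + 2f₂ + 2f₃ + 2f₄ + 2f₅ + f₆] = 0.333333·(11220.296296) = 3740.0988.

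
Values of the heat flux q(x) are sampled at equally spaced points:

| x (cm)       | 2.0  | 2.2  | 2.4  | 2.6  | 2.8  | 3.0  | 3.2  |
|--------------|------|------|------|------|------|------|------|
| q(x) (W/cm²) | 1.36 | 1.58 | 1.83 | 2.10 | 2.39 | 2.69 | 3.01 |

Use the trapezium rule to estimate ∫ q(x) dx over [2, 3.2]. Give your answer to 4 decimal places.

h = 0.2, n = 6.
(h/2)·[y₀ + 2y₁ + 2y₂ + 2y₃ + 2y₄ + 2y₅ + y₆] = 0.1·(25.55) = 2.5550.

2.5550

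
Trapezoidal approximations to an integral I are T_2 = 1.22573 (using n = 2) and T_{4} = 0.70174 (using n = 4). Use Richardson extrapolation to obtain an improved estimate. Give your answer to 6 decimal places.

R = (4·T_{4} − T_2) / 3 = (4·0.70174 − 1.22573)/3 = (1.58123)/3 = 0.527077.

0.527077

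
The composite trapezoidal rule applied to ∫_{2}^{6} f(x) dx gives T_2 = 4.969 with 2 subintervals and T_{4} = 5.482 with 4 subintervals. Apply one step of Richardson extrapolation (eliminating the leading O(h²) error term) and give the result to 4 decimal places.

R = (4·T_{4} − T_2) / 3 = (4·5.482 − 4.969)/3 = (16.959)/3 = 5.6530.

5.6530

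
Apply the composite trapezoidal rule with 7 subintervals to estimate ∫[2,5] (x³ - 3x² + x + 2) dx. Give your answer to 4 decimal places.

h = (5 − 2)/7 = 0.428571.
Nodes x₀,…,x₇ = 2, 2.428571, 2.857143, 3.285714, 3.714286, 4.142857, 4.571429, 5.
f(x) = x³ - 3x² + x + 2: f₀=0, f₁=1.058309, f₂=3.690962, f₃=8.370262, f₄=15.568513, f₅=25.758017, f₆=39.411079, f₇=57.
(h/2)·[f₀ + 2f₁ + 2f₂ + 2f₃ + 2f₄ + 2f₅ + 2f₆ + f₇] = 0.214286·(244.714286) = 52.4388.

52.4388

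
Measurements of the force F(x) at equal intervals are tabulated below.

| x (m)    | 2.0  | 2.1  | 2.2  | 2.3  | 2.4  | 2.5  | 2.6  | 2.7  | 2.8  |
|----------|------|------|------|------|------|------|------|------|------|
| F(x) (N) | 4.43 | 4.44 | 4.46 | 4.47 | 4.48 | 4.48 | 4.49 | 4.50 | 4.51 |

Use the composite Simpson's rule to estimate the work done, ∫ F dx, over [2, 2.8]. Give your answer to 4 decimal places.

3.5787

h = 0.1, n = 8.
(h/3)·[y₀ + 4y₁ + 2y₂ + 4y₃ + 2y₄ + 4y₅ + 2y₆ + 4y₇ + y₈] = 0.033333·(107.36) = 3.5787.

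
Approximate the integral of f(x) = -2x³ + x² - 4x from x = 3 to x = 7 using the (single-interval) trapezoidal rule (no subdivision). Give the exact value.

-1444

T = (b−a)/2 · [f(3) + f(7)] = 2·[(-57) + (-665)] = -1444.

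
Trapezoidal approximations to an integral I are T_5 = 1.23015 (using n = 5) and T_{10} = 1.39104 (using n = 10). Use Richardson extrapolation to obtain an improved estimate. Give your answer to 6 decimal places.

R = (4·T_{10} − T_5) / 3 = (4·1.39104 − 1.23015)/3 = (4.33401)/3 = 1.444670.

1.444670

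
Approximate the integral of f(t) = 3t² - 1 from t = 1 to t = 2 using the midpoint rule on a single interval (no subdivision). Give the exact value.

5.75

M = (b−a)·f(1.5) = 1·(5.75) = 5.75.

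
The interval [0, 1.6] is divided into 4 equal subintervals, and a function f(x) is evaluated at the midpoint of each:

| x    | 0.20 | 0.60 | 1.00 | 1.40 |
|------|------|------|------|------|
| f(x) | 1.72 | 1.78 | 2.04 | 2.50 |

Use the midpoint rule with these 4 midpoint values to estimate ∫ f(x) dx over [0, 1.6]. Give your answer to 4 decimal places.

h = 0.4, n = 4.
h·[y(m₁) + y(m₂) + y(m₃) + y(m₄)] = 0.4·(8.04) = 3.2160.

3.2160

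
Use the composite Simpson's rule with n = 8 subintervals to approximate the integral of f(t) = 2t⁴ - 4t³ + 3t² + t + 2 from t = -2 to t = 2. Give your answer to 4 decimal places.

49.6667

h = (2 − (-2))/8 = 0.5.
Nodes t₀,…,t₈ = -2, -1.5, -1, -0.5, 0, 0.5, 1, 1.5, 2.
f(t) = 2t⁴ - 4t³ + 3t² + t + 2: f₀=76, f₁=30.875, f₂=10, f₃=2.875, f₄=2, f₅=2.875, f₆=4, f₇=6.875, f₈=16.
(h/3)·[f₀ + 4f₁ + 2f₂ + 4f₃ + 2f₄ + 4f₅ + 2f₆ + 4f₇ + f₈] = 0.166667·(298) = 49.6667.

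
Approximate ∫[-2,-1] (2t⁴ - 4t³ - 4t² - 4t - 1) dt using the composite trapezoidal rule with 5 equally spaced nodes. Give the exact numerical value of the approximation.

23.50390625

h = (-1 − (-2))/4 = 0.25.
Nodes t₀,…,t₄ = -2, -1.75, -1.5, -1.25, -1.
f(t) = 2t⁴ - 4t³ - 4t² - 4t - 1: f₀=55, f₁=33.9453125, f₂=19.625, f₃=10.4453125, f₄=5.
(h/2)·[f₀ + 2f₁ + 2f₂ + 2f₃ + f₄] = 0.125·(188.03125) = 23.50390625.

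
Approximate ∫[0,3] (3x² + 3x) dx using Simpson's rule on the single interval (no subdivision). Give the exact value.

S = (b−a)/6 · [f(0) + 4f(1.5) + f(3)] = 0.5·[0 + 4·11.25 + 36] = 40.5.

40.5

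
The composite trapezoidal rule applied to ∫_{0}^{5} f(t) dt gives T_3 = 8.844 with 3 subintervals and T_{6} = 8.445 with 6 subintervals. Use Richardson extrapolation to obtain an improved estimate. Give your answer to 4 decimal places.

R = (4·T_{6} − T_3) / 3 = (4·8.445 − 8.844)/3 = (24.936)/3 = 8.3120.

8.3120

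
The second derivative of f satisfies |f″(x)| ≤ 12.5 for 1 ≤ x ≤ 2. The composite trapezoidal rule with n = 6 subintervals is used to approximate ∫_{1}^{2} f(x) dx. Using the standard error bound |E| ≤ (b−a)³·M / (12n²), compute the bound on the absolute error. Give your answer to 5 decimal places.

|E| ≤ (1)³·12.5 / (12·6²) = 12.5/432 = 0.02894.

0.02894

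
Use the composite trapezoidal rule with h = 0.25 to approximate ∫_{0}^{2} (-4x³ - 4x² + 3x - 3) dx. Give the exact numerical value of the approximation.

-27

h = (2 − 0)/8 = 0.25.
Nodes x₀,…,x₈ = 0, 0.25, 0.5, 0.75, 1, 1.25, 1.5, 1.75, 2.
f(x) = -4x³ - 4x² + 3x - 3: f₀=-3, f₁=-2.5625, f₂=-3, f₃=-4.6875, f₄=-8, f₅=-13.3125, f₆=-21, f₇=-31.4375, f₈=-45.
(h/2)·[f₀ + 2f₁ + 2f₂ + 2f₃ + 2f₄ + 2f₅ + 2f₆ + 2f₇ + f₈] = 0.125·(-216) = -27.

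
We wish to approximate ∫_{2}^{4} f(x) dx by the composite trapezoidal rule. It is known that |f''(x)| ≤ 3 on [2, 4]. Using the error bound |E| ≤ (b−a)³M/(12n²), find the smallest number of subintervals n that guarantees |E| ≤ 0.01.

15

Need 24/(12n²) ≤ 0.01.
n² ≥ 24/(12·0.01) = 200 ⇒ n ≥ 14.1421, so the smallest n is 15.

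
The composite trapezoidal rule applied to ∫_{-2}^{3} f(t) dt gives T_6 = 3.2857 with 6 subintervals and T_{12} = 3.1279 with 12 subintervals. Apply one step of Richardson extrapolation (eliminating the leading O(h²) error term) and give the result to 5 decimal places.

3.07530

R = (4·T_{12} − T_6) / 3 = (4·3.1279 − 3.2857)/3 = (9.2259)/3 = 3.07530.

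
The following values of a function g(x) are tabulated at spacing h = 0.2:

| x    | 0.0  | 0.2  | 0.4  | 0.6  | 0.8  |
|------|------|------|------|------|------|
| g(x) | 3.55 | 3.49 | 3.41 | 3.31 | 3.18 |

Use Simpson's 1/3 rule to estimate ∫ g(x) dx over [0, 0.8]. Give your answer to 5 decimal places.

h = 0.2, n = 4.
(h/3)·[y₀ + 4y₁ + 2y₂ + 4y₃ + y₄] = 0.066667·(40.75) = 2.71667.

2.71667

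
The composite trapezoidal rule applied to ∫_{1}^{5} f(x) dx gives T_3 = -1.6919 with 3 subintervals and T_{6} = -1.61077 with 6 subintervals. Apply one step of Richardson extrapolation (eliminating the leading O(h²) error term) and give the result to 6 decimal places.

R = (4·T_{6} − T_3) / 3 = (4·(-1.61077) − (-1.6919))/3 = (-4.75118)/3 = -1.583727.

-1.583727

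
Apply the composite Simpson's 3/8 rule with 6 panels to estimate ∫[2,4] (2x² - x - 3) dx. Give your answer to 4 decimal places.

h = (4 − 2)/6 = 0.333333.
Nodes x₀,…,x₆ = 2, 2.333333, 2.666667, 3, 3.333333, 3.666667, 4.
f(x) = 2x² - x - 3: f₀=3, f₁=5.555556, f₂=8.555556, f₃=12, f₄=15.888889, f₅=20.222222, f₆=25.
(3h/8)·[f₀ + 3f₁ + 3f₂ + 2f₃ + 3f₄ + 3f₅ + f₆] = 0.125·(202.666667) = 25.3333.

25.3333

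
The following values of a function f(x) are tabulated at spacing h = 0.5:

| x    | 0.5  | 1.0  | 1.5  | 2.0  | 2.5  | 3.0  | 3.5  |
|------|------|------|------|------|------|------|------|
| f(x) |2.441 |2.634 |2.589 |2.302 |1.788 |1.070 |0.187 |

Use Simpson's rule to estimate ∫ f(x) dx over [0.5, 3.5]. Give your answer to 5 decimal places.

h = 0.5, n = 6.
(h/3)·[y₀ + 4y₁ + 2y₂ + 4y₃ + 2y₄ + 4y₅ + y₆] = 0.166667·(35.406) = 5.90100.

5.90100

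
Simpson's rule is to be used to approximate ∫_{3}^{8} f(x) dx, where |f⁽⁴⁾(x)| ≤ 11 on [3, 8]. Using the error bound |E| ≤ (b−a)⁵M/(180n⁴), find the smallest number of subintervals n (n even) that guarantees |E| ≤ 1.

Need 34375/(180n⁴) ≤ 1.
n⁴ ≥ 34375/(180·1) = 190.972 ⇒ n ≥ 3.7174, so the smallest even n is 4. (n must be even for Simpson's rule.)

4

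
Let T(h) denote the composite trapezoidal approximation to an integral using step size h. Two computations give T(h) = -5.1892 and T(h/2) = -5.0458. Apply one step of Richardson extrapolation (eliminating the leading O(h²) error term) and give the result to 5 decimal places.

-4.99800

R = (4·T(h/2) − T(h)) / 3 = (4·(-5.0458) − (-5.1892))/3 = (-14.9940)/3 = -4.99800.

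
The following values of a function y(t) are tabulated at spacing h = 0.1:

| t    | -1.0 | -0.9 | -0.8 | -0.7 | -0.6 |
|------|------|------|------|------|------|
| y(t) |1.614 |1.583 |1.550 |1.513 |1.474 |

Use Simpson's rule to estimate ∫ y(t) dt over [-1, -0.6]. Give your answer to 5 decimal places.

h = 0.1, n = 4.
(h/3)·[y₀ + 4y₁ + 2y₂ + 4y₃ + y₄] = 0.033333·(18.572) = 0.61907.

0.61907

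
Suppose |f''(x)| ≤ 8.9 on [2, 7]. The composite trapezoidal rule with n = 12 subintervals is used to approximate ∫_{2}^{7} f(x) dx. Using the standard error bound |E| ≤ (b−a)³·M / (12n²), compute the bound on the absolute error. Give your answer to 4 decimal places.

|E| ≤ (5)³·8.9 / (12·12²) = 1112.5/1728 = 0.6438.

0.6438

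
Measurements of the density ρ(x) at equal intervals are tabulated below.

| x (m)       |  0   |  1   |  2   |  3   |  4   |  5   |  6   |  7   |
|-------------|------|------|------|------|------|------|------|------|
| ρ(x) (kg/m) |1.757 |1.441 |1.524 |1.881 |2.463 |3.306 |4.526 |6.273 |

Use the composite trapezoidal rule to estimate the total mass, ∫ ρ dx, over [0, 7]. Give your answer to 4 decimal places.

h = 1, n = 7.
(h/2)·[y₀ + 2y₁ + 2y₂ + 2y₃ + 2y₄ + 2y₅ + 2y₆ + y₇] = 0.5·(38.312) = 19.1560.

19.1560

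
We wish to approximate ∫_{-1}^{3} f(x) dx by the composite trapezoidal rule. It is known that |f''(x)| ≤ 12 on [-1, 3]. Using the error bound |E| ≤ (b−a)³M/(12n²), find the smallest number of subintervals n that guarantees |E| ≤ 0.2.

Need 768/(12n²) ≤ 0.2.
n² ≥ 768/(12·0.2) = 320 ⇒ n ≥ 17.8885, so the smallest n is 18.

18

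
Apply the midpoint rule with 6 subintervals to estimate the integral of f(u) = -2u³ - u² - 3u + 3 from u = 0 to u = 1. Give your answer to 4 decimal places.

h = (1 − 0)/6 = 0.166667.
Midpoints m₁,…,m₆ = 0.083333, 0.25, 0.416667, 0.583333, 0.75, 0.916667.
f(m₁)=2.741898, f(m₂)=2.15625, f(m₃)=1.431713, f(m₄)=0.512731, f(m₅)=-0.65625, f(m₆)=-2.130787.
h·[f(m₁) + f(m₂) + f(m₃) + f(m₄) + f(m₅) + f(m₆)] = 0.166667·(4.055556) = 0.6759.

0.6759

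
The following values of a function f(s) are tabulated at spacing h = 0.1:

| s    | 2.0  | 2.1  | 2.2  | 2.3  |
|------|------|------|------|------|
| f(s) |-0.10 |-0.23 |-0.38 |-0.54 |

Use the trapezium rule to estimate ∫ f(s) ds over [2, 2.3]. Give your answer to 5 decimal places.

h = 0.1, n = 3.
(h/2)·[y₀ + 2y₁ + 2y₂ + y₃] = 0.05·(-1.86) = -0.09300.

-0.09300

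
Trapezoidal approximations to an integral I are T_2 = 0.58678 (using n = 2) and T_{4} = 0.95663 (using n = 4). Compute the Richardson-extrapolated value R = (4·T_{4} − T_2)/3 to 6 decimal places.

R = (4·T_{4} − T_2) / 3 = (4·0.95663 − 0.58678)/3 = (3.23974)/3 = 1.079913.

1.079913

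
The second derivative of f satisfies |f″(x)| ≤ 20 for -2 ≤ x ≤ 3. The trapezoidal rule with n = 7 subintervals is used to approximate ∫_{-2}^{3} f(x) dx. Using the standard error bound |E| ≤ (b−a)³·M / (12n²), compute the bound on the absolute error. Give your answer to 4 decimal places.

|E| ≤ (5)³·20 / (12·7²) = 2500/588 = 4.2517.

4.2517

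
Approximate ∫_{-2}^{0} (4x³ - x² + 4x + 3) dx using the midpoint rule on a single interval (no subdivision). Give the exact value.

M = (b−a)·f(-1) = 2·(-6) = -12.

-12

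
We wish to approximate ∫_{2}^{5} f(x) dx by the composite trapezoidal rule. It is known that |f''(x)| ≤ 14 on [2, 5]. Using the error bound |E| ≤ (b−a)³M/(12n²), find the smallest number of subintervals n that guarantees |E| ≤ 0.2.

13

Need 378/(12n²) ≤ 0.2.
n² ≥ 378/(12·0.2) = 157.5 ⇒ n ≥ 12.5499, so the smallest n is 13.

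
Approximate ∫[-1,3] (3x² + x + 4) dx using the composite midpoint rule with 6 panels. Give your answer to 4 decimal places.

h = (3 − (-1))/6 = 0.666667.
Midpoints m₁,…,m₆ = -0.666667, 0, 0.666667, 1.333333, 2, 2.666667.
f(m₁)=4.666667, f(m₂)=4, f(m₃)=6, f(m₄)=10.666667, f(m₅)=18, f(m₆)=28.
h·[f(m₁) + f(m₂) + f(m₃) + f(m₄) + f(m₅) + f(m₆)] = 0.666667·(71.333333) = 47.5556.

47.5556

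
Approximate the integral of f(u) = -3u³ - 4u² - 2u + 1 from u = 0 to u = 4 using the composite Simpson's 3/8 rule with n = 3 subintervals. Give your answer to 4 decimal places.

h = (4 − 0)/3 = 1.333333.
Nodes u₀,…,u₃ = 0, 1.333333, 2.666667, 4.
f(u) = -3u³ - 4u² - 2u + 1: f₀=1, f₁=-15.888889, f₂=-89.666667, f₃=-263.
(3h/8)·[f₀ + 3f₁ + 3f₂ + f₃] = 0.5·(-578.666667) = -289.3333.

-289.3333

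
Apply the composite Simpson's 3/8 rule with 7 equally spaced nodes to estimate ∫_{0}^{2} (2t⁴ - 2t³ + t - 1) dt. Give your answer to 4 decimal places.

h = (2 − 0)/6 = 0.333333.
Nodes t₀,…,t₆ = 0, 0.333333, 0.666667, 1, 1.333333, 1.666667, 2.
f(t) = 2t⁴ - 2t³ + t - 1: f₀=-1, f₁=-0.716049, f₂=-0.530864, f₃=0, f₄=1.913580, f₅=6.839506, f₆=17.
(3h/8)·[f₀ + 3f₁ + 3f₂ + 2f₃ + 3f₄ + 3f₅ + f₆] = 0.125·(38.518519) = 4.8148.

4.8148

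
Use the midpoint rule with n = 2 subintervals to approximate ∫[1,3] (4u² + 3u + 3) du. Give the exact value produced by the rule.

52

h = (3 − 1)/2 = 1.
Midpoints m₁,…,m₂ = 1.5, 2.5.
f(m₁)=16.5, f(m₂)=35.5.
h·[f(m₁) + f(m₂)] = 1·(52) = 52.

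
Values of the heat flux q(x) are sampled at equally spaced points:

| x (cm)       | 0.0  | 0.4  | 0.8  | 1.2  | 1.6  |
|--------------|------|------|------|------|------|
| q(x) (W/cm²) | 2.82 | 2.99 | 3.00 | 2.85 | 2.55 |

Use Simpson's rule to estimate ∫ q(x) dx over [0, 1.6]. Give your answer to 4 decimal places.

h = 0.4, n = 4.
(h/3)·[y₀ + 4y₁ + 2y₂ + 4y₃ + y₄] = 0.133333·(34.73) = 4.6307.

4.6307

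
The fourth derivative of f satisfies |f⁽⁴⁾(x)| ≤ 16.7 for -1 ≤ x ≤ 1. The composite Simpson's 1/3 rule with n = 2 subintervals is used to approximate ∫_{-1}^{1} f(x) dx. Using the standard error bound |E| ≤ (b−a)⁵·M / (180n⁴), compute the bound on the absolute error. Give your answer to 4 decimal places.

0.1856

|E| ≤ (2)⁵·16.7 / (180·2⁴) = 534.4/2880 = 0.1856.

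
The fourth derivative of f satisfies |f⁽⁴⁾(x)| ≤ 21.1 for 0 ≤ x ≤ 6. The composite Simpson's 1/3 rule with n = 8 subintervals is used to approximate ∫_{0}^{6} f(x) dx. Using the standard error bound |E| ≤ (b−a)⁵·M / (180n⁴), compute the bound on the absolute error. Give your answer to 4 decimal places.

|E| ≤ (6)⁵·21.1 / (180·8⁴) = 164073.6/737280 = 0.2225.

0.2225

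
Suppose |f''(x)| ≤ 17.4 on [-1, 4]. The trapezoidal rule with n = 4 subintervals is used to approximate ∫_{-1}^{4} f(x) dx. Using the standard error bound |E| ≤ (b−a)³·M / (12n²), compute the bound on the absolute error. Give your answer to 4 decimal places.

|E| ≤ (5)³·17.4 / (12·4²) = 2175/192 = 11.3281.

11.3281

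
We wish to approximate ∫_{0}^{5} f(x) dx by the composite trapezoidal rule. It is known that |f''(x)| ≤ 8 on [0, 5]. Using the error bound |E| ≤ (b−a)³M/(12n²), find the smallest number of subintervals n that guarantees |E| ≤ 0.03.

Need 1000/(12n²) ≤ 0.03.
n² ≥ 1000/(12·0.03) = 2777.78 ⇒ n ≥ 52.7046, so the smallest n is 53.

53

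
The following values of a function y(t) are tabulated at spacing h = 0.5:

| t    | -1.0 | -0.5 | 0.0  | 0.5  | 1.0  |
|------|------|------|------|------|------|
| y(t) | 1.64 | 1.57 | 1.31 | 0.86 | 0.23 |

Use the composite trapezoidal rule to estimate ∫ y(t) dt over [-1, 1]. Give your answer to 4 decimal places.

2.3375

h = 0.5, n = 4.
(h/2)·[y₀ + 2y₁ + 2y₂ + 2y₃ + y₄] = 0.25·(9.35) = 2.3375.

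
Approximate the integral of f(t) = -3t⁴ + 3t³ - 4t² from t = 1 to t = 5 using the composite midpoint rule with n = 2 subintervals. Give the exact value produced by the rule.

-1360

h = (5 − 1)/2 = 2.
Midpoints m₁,…,m₂ = 2, 4.
f(m₁)=-40, f(m₂)=-640.
h·[f(m₁) + f(m₂)] = 2·(-680) = -1360.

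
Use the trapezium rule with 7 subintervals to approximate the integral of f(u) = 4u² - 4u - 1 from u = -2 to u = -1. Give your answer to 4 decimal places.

14.3469

h = (-1 − (-2))/7 = 0.142857.
Nodes u₀,…,u₇ = -2, -1.857143, -1.714286, -1.571429, -1.428571, -1.285714, -1.142857, -1.
f(u) = 4u² - 4u - 1: f₀=23, f₁=20.224490, f₂=17.612245, f₃=15.163265, f₄=12.877551, f₅=10.755102, f₆=8.795918, f₇=7.
(h/2)·[f₀ + 2f₁ + 2f₂ + 2f₃ + 2f₄ + 2f₅ + 2f₆ + f₇] = 0.071429·(200.857143) = 14.3469.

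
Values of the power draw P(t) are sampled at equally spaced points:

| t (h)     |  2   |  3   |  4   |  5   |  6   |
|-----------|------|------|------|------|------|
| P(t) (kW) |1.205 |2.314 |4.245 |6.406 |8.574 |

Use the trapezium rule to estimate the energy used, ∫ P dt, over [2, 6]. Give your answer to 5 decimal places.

h = 1, n = 4.
(h/2)·[y₀ + 2y₁ + 2y₂ + 2y₃ + y₄] = 0.5·(35.709) = 17.85450.

17.85450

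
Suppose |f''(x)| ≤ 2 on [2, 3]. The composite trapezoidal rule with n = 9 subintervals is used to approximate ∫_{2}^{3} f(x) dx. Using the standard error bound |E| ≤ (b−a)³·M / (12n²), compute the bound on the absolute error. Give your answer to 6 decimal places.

|E| ≤ (1)³·2 / (12·9²) = 2/972 = 0.002058.

0.002058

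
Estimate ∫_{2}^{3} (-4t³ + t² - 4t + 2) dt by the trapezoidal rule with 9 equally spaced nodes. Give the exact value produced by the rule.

-66.7421875

h = (3 − 2)/8 = 0.125.
Nodes t₀,…,t₈ = 2, 2.125, 2.25, 2.375, 2.5, 2.625, 2.75, 2.875, 3.
f(t) = -4t³ + t² - 4t + 2: f₀=-34, f₁=-40.3671875, f₂=-47.5, f₃=-55.4453125, f₄=-64.25, f₅=-73.9609375, f₆=-84.625, f₇=-96.2890625, f₈=-109.
(h/2)·[f₀ + 2f₁ + 2f₂ + 2f₃ + 2f₄ + 2f₅ + 2f₆ + 2f₇ + f₈] = 0.0625·(-1067.875) = -66.7421875.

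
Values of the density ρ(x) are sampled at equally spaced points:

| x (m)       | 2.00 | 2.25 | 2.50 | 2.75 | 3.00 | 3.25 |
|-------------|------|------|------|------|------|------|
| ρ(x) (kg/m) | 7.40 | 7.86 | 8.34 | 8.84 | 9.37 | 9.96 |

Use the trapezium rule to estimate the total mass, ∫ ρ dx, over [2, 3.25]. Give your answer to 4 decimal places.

10.7725

h = 0.25, n = 5.
(h/2)·[y₀ + 2y₁ + 2y₂ + 2y₃ + 2y₄ + y₅] = 0.125·(86.18) = 10.7725.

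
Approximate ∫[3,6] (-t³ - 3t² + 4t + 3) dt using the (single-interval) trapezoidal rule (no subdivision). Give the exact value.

T = (b−a)/2 · [f(3) + f(6)] = 1.5·[(-39) + (-297)] = -504.

-504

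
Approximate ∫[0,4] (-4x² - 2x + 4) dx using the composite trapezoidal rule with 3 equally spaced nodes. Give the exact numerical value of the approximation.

h = (4 − 0)/2 = 2.
Nodes x₀,…,x₂ = 0, 2, 4.
f(x) = -4x² - 2x + 4: f₀=4, f₁=-16, f₂=-68.
(h/2)·[f₀ + 2f₁ + f₂] = 1·(-96) = -96.

-96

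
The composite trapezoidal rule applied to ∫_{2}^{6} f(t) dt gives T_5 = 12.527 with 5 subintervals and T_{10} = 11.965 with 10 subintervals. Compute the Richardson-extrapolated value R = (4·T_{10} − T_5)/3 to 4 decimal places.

R = (4·T_{10} − T_5) / 3 = (4·11.965 − 12.527)/3 = (35.333)/3 = 11.7777.

11.7777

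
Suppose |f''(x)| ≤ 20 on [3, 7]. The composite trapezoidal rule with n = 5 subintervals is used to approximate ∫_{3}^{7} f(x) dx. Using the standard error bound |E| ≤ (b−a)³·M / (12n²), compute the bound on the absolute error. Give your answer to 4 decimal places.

|E| ≤ (4)³·20 / (12·5²) = 1280/300 = 4.2667.

4.2667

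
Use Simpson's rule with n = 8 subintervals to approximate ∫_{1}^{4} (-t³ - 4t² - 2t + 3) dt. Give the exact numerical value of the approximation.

h = (4 − 1)/8 = 0.375.
Nodes t₀,…,t₈ = 1, 1.375, 1.75, 2.125, 2.5, 2.875, 3.25, 3.625, 4.
f(t) = -t³ - 4t² - 2t + 3: f₀=-4, f₁=-9.912109375, f₂=-18.109375, f₃=-28.908203125, f₄=-42.625, f₅=-59.576171875, f₆=-80.078125, f₇=-104.447265625, f₈=-133.
(h/3)·[f₀ + 4f₁ + 2f₂ + 4f₃ + 2f₄ + 4f₅ + 2f₆ + 4f₇ + f₈] = 0.125·(-1230) = -153.75.

-153.75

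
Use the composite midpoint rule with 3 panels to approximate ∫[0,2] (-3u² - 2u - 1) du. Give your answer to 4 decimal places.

h = (2 − 0)/3 = 0.666667.
Midpoints m₁,…,m₃ = 0.333333, 1, 1.666667.
f(m₁)=-2, f(m₂)=-6, f(m₃)=-12.666667.
h·[f(m₁) + f(m₂) + f(m₃)] = 0.666667·(-20.666667) = -13.7778.

-13.7778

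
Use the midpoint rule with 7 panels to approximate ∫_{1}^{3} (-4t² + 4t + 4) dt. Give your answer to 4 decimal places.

-10.6122

h = (3 − 1)/7 = 0.285714.
Midpoints m₁,…,m₇ = 1.142857, 1.428571, 1.714286, 2, 2.285714, 2.571429, 2.857143.
f(m₁)=3.346939, f(m₂)=1.551020, f(m₃)=-0.897959, f(m₄)=-4, f(m₅)=-7.755102, f(m₆)=-12.163265, f(m₇)=-17.224490.
h·[f(m₁) + f(m₂) + f(m₃) + f(m₄) + f(m₅) + f(m₆) + f(m₇)] = 0.285714·(-37.142857) = -10.6122.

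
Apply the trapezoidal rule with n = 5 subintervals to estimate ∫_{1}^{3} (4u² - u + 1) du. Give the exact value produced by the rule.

h = (3 − 1)/5 = 0.4.
Nodes u₀,…,u₅ = 1, 1.4, 1.8, 2.2, 2.6, 3.
f(u) = 4u² - u + 1: f₀=4, f₁=7.44, f₂=12.16, f₃=18.16, f₄=25.44, f₅=34.
(h/2)·[f₀ + 2f₁ + 2f₂ + 2f₃ + 2f₄ + f₅] = 0.2·(164.4) = 32.88.

32.88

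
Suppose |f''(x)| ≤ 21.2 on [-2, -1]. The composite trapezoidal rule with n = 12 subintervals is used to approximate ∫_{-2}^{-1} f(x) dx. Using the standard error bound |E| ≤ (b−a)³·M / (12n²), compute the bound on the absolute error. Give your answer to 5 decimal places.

|E| ≤ (1)³·21.2 / (12·12²) = 21.2/1728 = 0.01227.

0.01227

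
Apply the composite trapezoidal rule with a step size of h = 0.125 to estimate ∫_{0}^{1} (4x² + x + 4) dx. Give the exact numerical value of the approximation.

5.84375

h = (1 − 0)/8 = 0.125.
Nodes x₀,…,x₈ = 0, 0.125, 0.25, 0.375, 0.5, 0.625, 0.75, 0.875, 1.
f(x) = 4x² + x + 4: f₀=4, f₁=4.1875, f₂=4.5, f₃=4.9375, f₄=5.5, f₅=6.1875, f₆=7, f₇=7.9375, f₈=9.
(h/2)·[f₀ + 2f₁ + 2f₂ + 2f₃ + 2f₄ + 2f₅ + 2f₆ + 2f₇ + f₈] = 0.0625·(93.5) = 5.84375.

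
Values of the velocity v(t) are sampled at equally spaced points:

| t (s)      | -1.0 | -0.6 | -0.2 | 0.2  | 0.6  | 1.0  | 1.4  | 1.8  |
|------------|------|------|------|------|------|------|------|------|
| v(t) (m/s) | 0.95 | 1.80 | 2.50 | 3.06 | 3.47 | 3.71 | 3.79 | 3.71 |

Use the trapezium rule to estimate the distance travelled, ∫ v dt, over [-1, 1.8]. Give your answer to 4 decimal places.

h = 0.4, n = 7.
(h/2)·[y₀ + 2y₁ + 2y₂ + 2y₃ + 2y₄ + 2y₅ + 2y₆ + y₇] = 0.2·(41.32) = 8.2640.

8.2640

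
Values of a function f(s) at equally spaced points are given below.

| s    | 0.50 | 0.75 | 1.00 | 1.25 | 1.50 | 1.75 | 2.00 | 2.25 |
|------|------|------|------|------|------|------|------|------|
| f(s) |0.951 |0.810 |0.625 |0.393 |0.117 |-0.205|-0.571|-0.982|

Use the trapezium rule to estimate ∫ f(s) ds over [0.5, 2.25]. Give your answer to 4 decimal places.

0.2884

h = 0.25, n = 7.
(h/2)·[y₀ + 2y₁ + 2y₂ + 2y₃ + 2y₄ + 2y₅ + 2y₆ + y₇] = 0.125·(2.307) = 0.2884.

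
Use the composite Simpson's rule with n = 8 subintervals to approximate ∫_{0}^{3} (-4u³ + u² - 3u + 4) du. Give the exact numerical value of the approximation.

h = (3 − 0)/8 = 0.375.
Nodes u₀,…,u₈ = 0, 0.375, 0.75, 1.125, 1.5, 1.875, 2.25, 2.625, 3.
f(u) = -4u³ + u² - 3u + 4: f₀=4, f₁=2.8046875, f₂=0.625, f₃=-3.8046875, f₄=-11.75, f₅=-24.4765625, f₆=-43.25, f₇=-69.3359375, f₈=-104.
(h/3)·[f₀ + 4f₁ + 2f₂ + 4f₃ + 2f₄ + 4f₅ + 2f₆ + 4f₇ + f₈] = 0.125·(-588) = -73.5.

-73.5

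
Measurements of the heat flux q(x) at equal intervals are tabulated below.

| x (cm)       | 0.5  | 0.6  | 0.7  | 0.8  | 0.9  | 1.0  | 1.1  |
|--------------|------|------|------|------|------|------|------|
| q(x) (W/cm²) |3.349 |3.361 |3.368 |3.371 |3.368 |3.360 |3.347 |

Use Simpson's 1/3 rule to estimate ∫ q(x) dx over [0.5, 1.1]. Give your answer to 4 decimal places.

2.0179

h = 0.1, n = 6.
(h/3)·[y₀ + 4y₁ + 2y₂ + 4y₃ + 2y₄ + 4y₅ + y₆] = 0.033333·(60.536) = 2.0179.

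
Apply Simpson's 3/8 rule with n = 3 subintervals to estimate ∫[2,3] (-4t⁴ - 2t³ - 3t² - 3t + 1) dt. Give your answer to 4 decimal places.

h = (3 − 2)/3 = 0.333333.
Nodes t₀,…,t₃ = 2, 2.333333, 2.666667, 3.
f(t) = -4t⁴ - 2t³ - 3t² - 3t + 1: f₀=-97, f₁=-166.308642, f₂=-268.530864, f₃=-413.
(3h/8)·[f₀ + 3f₁ + 3f₂ + f₃] = 0.125·(-1814.518519) = -226.8148.

-226.8148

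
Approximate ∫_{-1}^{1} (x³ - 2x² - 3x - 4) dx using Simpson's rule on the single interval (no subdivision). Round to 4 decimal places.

S = (b−a)/6 · [f(-1) + 4f(0) + f(1)] = 0.333333·[(-4) + 4·(-4) + (-8)] = -9.3333.

-9.3333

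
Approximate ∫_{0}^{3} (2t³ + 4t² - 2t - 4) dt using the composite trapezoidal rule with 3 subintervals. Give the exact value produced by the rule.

62

h = (3 − 0)/3 = 1.
Nodes t₀,…,t₃ = 0, 1, 2, 3.
f(t) = 2t³ + 4t² - 2t - 4: f₀=-4, f₁=0, f₂=24, f₃=80.
(h/2)·[f₀ + 2f₁ + 2f₂ + f₃] = 0.5·(124) = 62.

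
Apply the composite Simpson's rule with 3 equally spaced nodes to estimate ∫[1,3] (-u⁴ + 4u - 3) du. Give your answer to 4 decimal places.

-38.6667

h = (3 − 1)/2 = 1.
Nodes u₀,…,u₂ = 1, 2, 3.
f(u) = -u⁴ + 4u - 3: f₀=0, f₁=-11, f₂=-72.
(h/3)·[f₀ + 4f₁ + f₂] = 0.333333·(-116) = -38.6667.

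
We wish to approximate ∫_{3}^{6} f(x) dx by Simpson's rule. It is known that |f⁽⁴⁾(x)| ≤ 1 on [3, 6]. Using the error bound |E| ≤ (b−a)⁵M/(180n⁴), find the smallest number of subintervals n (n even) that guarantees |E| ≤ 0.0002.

Need 243/(180n⁴) ≤ 0.0002.
n⁴ ≥ 243/(180·0.0002) = 6750 ⇒ n ≥ 9.0641, so the smallest even n is 10. (n must be even for Simpson's rule.)

10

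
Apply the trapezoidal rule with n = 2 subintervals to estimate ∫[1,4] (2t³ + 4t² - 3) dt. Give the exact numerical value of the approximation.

h = (4 − 1)/2 = 1.5.
Nodes t₀,…,t₂ = 1, 2.5, 4.
f(t) = 2t³ + 4t² - 3: f₀=3, f₁=53.25, f₂=189.
(h/2)·[f₀ + 2f₁ + f₂] = 0.75·(298.5) = 223.875.

223.875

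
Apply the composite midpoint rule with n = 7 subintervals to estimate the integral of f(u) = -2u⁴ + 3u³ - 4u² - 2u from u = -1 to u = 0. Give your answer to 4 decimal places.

-1.4621

h = (0 − (-1))/7 = 0.142857.
Midpoints m₁,…,m₇ = -0.928571, -0.785714, -0.642857, -0.5, -0.357143, -0.214286, -0.071429.
f(m₁)=-5.480737, f(m₂)=-3.115369, f(m₃)=-1.505935, f(m₄)=-0.5, f(m₅)=0.034881, f(m₆)=0.211162, f(m₇)=0.121304.
h·[f(m₁) + f(m₂) + f(m₃) + f(m₄) + f(m₅) + f(m₆) + f(m₇)] = 0.142857·(-10.234694) = -1.4621.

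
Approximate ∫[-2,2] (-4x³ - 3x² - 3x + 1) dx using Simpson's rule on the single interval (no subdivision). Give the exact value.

S = (b−a)/6 · [f(-2) + 4f(0) + f(2)] = 0.666667·[27 + 4·1 + (-49)] = -12.

-12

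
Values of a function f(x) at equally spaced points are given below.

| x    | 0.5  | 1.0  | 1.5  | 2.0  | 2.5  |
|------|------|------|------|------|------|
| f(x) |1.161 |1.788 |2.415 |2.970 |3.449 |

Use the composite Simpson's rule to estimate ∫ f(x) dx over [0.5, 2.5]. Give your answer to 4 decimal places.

4.7453

h = 0.5, n = 4.
(h/3)·[y₀ + 4y₁ + 2y₂ + 4y₃ + y₄] = 0.166667·(28.472) = 4.7453.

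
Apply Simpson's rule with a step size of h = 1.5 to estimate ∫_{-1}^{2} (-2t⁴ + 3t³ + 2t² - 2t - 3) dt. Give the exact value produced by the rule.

-12

h = (2 − (-1))/2 = 1.5.
Nodes t₀,…,t₂ = -1, 0.5, 2.
f(t) = -2t⁴ + 3t³ + 2t² - 2t - 3: f₀=-4, f₁=-3.25, f₂=-7.
(h/3)·[f₀ + 4f₁ + f₂] = 0.5·(-24) = -12.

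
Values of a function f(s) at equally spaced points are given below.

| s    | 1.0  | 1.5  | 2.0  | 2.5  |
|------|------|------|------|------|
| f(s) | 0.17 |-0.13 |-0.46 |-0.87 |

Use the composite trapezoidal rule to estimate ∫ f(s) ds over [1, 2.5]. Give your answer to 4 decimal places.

h = 0.5, n = 3.
(h/2)·[y₀ + 2y₁ + 2y₂ + y₃] = 0.25·(-1.88) = -0.4700.

-0.4700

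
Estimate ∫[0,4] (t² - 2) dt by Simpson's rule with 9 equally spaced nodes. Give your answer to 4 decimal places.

h = (4 − 0)/8 = 0.5.
Nodes t₀,…,t₈ = 0, 0.5, 1, 1.5, 2, 2.5, 3, 3.5, 4.
f(t) = t² - 2: f₀=-2, f₁=-1.75, f₂=-1, f₃=0.25, f₄=2, f₅=4.25, f₆=7, f₇=10.25, f₈=14.
(h/3)·[f₀ + 4f₁ + 2f₂ + 4f₃ + 2f₄ + 4f₅ + 2f₆ + 4f₇ + f₈] = 0.166667·(80) = 13.3333.

13.3333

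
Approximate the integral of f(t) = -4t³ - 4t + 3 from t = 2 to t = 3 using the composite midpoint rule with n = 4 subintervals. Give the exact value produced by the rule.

h = (3 − 2)/4 = 0.25.
Midpoints m₁,…,m₄ = 2.125, 2.375, 2.625, 2.875.
f(m₁)=-43.8828125, f(m₂)=-60.0859375, f(m₃)=-79.8515625, f(m₄)=-103.5546875.
h·[f(m₁) + f(m₂) + f(m₃) + f(m₄)] = 0.25·(-287.375) = -71.84375.

-71.84375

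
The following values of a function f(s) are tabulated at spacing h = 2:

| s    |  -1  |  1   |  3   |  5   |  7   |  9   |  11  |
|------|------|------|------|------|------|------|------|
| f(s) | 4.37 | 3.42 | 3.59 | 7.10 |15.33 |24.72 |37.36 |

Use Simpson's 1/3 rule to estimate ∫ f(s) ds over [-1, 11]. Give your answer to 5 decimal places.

147.02000

h = 2, n = 6.
(h/3)·[y₀ + 4y₁ + 2y₂ + 4y₃ + 2y₄ + 4y₅ + y₆] = 0.666667·(220.53) = 147.02000.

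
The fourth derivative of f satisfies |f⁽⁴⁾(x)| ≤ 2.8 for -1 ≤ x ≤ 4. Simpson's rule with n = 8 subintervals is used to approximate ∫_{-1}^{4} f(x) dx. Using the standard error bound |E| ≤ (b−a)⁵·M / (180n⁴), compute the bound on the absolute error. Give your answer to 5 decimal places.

|E| ≤ (5)⁵·2.8 / (180·8⁴) = 8750/737280 = 0.01187.

0.01187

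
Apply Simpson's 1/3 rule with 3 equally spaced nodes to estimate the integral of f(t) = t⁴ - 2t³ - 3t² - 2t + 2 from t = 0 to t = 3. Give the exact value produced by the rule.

-19.875

h = (3 − 0)/2 = 1.5.
Nodes t₀,…,t₂ = 0, 1.5, 3.
f(t) = t⁴ - 2t³ - 3t² - 2t + 2: f₀=2, f₁=-9.4375, f₂=-4.
(h/3)·[f₀ + 4f₁ + f₂] = 0.5·(-39.75) = -19.875.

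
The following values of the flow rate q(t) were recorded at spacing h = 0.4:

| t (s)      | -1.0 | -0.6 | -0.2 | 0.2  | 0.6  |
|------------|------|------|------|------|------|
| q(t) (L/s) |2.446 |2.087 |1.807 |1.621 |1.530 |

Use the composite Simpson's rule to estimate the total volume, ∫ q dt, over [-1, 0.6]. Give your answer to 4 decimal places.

h = 0.4, n = 4.
(h/3)·[y₀ + 4y₁ + 2y₂ + 4y₃ + y₄] = 0.133333·(22.422) = 2.9896.

2.9896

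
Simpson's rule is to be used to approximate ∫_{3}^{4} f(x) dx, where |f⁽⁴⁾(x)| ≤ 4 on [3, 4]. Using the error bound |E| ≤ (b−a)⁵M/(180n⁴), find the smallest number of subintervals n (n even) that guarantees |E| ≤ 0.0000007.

14

Need 4/(180n⁴) ≤ 0.0000007.
n⁴ ≥ 4/(180·0.0000007) = 31746 ⇒ n ≥ 13.3482, so the smallest even n is 14. (n must be even for Simpson's rule.)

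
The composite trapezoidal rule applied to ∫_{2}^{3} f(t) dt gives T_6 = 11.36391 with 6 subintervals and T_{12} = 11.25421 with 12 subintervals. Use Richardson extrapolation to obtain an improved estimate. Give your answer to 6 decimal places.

R = (4·T_{12} − T_6) / 3 = (4·11.25421 − 11.36391)/3 = (33.65293)/3 = 11.217643.

11.217643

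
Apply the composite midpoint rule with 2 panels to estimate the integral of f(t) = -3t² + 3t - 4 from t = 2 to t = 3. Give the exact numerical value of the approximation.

h = (3 − 2)/2 = 0.5.
Midpoints m₁,…,m₂ = 2.25, 2.75.
f(m₁)=-12.4375, f(m₂)=-18.4375.
h·[f(m₁) + f(m₂)] = 0.5·(-30.875) = -15.4375.

-15.4375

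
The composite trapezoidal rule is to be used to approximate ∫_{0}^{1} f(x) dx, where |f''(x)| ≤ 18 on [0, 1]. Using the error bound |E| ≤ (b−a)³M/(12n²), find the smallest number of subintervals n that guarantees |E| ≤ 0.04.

Need 18/(12n²) ≤ 0.04.
n² ≥ 18/(12·0.04) = 37.5 ⇒ n ≥ 6.1237, so the smallest n is 7.

7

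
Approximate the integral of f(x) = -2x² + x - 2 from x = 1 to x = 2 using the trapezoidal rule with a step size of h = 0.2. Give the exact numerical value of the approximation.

-5.18

h = (2 − 1)/5 = 0.2.
Nodes x₀,…,x₅ = 1, 1.2, 1.4, 1.6, 1.8, 2.
f(x) = -2x² + x - 2: f₀=-3, f₁=-3.68, f₂=-4.52, f₃=-5.52, f₄=-6.68, f₅=-8.
(h/2)·[f₀ + 2f₁ + 2f₂ + 2f₃ + 2f₄ + f₅] = 0.1·(-51.8) = -5.18.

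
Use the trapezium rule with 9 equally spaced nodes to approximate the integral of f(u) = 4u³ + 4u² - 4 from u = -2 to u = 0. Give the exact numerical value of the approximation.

-13.5

h = (0 − (-2))/8 = 0.25.
Nodes u₀,…,u₈ = -2, -1.75, -1.5, -1.25, -1, -0.75, -0.5, -0.25, 0.
f(u) = 4u³ + 4u² - 4: f₀=-20, f₁=-13.1875, f₂=-8.5, f₃=-5.5625, f₄=-4, f₅=-3.4375, f₆=-3.5, f₇=-3.8125, f₈=-4.
(h/2)·[f₀ + 2f₁ + 2f₂ + 2f₃ + 2f₄ + 2f₅ + 2f₆ + 2f₇ + f₈] = 0.125·(-108) = -13.5.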